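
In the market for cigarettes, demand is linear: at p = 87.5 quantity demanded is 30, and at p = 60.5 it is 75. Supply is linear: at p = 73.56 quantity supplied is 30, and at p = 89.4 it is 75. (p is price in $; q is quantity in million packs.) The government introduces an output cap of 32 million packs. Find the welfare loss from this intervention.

Demand slope = (60.5 − 87.5)/(75 − 30) = −0.6, so p = 105.5 − 0.6q.
Supply slope = (89.4 − 73.56)/(75 − 30) = 0.352, so p = 63 + 0.352q.
Competitive equilibrium: 105.5 − 0.6q = 63 + 0.352q → q* = 44.6429, p* = 78.7143.
At q = 32: demand price = 105.5 − 0.6·32 = 86.3; supply price = 63 + 0.352·32 = 74.264.
Δq = 44.6429 − 32 = 12.6429; wedge = 86.3 − 74.264 = 12.036.
Deadweight loss = ½ × 12.6429 × 12.036 = $76.08 million.

$76.08 million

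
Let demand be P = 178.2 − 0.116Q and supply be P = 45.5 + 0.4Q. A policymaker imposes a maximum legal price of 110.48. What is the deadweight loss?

Competitive equilibrium: 178.2 − 0.116Q = 45.5 + 0.4Q → Q* = 257.1705, P* = 148.3682.
At the ceiling P = 110.48, quantity supplied = (110.48 − 45.5)/0.4 = 162.45.
Willingness to pay at Q' = 162.45: 178.2 − 0.116·162.45 = 159.3558.
ΔQ = 257.1705 − 162.45 = 94.7205; wedge = 159.3558 − 110.48 = 48.8758.
DWL = ½ × 94.7205 × 48.8758 = 2314.77.

2314.77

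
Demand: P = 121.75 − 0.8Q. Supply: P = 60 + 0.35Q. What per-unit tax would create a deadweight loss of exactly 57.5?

11.5

Competitive equilibrium: 121.75 − 0.8Q = 60 + 0.35Q → Q* = 53.6957, P* = 78.7935.
A tax t gives ΔQ = t/1.15 and wedge t, so DWL = t²/2.3.
t²/2.3 = 57.5 → t² = 132.25 → t = 11.5.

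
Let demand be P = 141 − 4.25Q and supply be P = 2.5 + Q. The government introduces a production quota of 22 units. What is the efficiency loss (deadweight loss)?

Competitive equilibrium: 141 − 4.25Q = 2.5 + Q → Q* = 26.381, P* = 28.881.
At Q = 22: demand price = 141 − 4.25·22 = 47.5; supply price = 2.5 + 1·22 = 24.5.
ΔQ = 26.381 − 22 = 4.381; wedge = 47.5 − 24.5 = 23.
Deadweight loss = ½ × 4.381 × 23 = 50.38.

50.38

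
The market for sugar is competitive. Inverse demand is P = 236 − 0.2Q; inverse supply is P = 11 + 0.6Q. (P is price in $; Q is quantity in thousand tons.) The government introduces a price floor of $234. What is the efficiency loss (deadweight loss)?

$29430.625 thousand

Competitive equilibrium: 236 − 0.2Q = 11 + 0.6Q → Q* = 281.25, P* = 179.75.
At the floor P = 234, quantity demanded = (236 − 234)/0.2 = 10.
Sellers' marginal cost at Q' = 10: 11 + 0.6·10 = 17.
ΔQ = 281.25 − 10 = 271.25; wedge = 234 − 17 = 217.
DWL = ½ × 271.25 × 217 = $29430.625 thousand.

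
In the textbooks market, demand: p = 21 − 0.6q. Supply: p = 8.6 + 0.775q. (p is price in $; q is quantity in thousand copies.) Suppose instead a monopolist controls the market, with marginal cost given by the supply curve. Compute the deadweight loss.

Competitive equilibrium: 21 − 0.6q = 8.6 + 0.775q → q* = 9.0182, p* = 15.5891.
Marginal revenue: MR = 21 − 1.2q. Set MR = MC: 21 − 1.2q = 8.6 + 0.775q → q_m = 6.2785.
Price p_m = 21 − 0.6·6.2785 = 17.2329; MC(q_m) = 8.6 + 0.775·6.2785 = 13.4658.
Competitive q* = 9.0182, so Δq = 2.7397; wedge = 17.2329 − 13.4658 = 3.7671.
The triangle = ½ × 2.7397 × 3.7671 = $5.16 thousand.

$5.16 thousand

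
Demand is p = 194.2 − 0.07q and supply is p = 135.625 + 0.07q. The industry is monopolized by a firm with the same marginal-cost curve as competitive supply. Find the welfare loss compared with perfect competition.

Competitive equilibrium: 194.2 − 0.07q = 135.625 + 0.07q → q* = 418.3929, p* = 164.9125.
Marginal revenue: MR = 194.2 − 0.14q. Set MR = MC: 194.2 − 0.14q = 135.625 + 0.07q → q_m = 278.9286.
Price p_m = 194.2 − 0.07·278.9286 = 174.675; MC(q_m) = 135.625 + 0.07·278.9286 = 155.15.
Competitive q* = 418.3929, so Δq = 139.4643; wedge = 174.675 − 155.15 = 19.525.
DWL = ½ × 139.4643 × 19.525 = 1361.52.

1361.52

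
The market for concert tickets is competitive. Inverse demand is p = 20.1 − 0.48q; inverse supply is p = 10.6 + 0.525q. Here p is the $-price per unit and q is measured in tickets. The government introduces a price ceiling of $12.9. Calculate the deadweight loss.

$12.93

Competitive equilibrium: 20.1 − 0.48q = 10.6 + 0.525q → q* = 9.4527, p* = 15.5627.
At the ceiling p = 12.9, quantity supplied = (12.9 − 10.6)/0.525 = 4.381.
Willingness to pay at q' = 4.381: 20.1 − 0.48·4.381 = 17.9971.
Δq = 9.4527 − 4.381 = 5.0717; wedge = 17.9971 − 12.9 = 5.0971.
Deadweight loss = ½ × 5.0717 × 5.0971 = $12.93.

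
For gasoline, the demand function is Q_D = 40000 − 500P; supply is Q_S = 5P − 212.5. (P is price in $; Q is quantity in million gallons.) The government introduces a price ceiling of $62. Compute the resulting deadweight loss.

$784.70 million

In inverse form: demand P = 80 − 0.002Q, supply P = 42.5 + 0.2Q.
Competitive equilibrium: 80 − 0.002Q = 42.5 + 0.2Q → Q* = 185.6436, P* = 79.6287.
At the ceiling P = 62, quantity supplied = (62 − 42.5)/0.2 = 97.5.
Willingness to pay at Q' = 97.5: 80 − 0.002·97.5 = 79.805.
ΔQ = 185.6436 − 97.5 = 88.1436; wedge = 79.805 − 62 = 17.805.
DWL = ½ × 88.1436 × 17.805 = $784.70 million.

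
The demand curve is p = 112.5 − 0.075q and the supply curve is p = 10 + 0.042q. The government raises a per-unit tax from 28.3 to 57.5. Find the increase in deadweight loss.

Competitive equilibrium: 112.5 − 0.075q = 10 + 0.042q → q* = 876.0684, p* = 46.7949.
For a per-unit tax t: Δq = t/0.117, so DWL = ½·t·(t/0.117) = t²/0.234.
At t = 28.3: DWL = 3422.607. At t = 57.5: DWL = 14129.274.
Increase = 14129.274 − 3422.607 = 10706.67.

10706.67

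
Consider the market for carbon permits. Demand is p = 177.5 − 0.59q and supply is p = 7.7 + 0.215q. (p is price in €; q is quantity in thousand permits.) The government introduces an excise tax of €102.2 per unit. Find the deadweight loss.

Competitive equilibrium: 177.5 − 0.59q = 7.7 + 0.215q → q* = 210.9317, p* = 53.0503.
With the tax, the buyer price exceeds the seller price by 102.2: (177.5 − 0.59q) − (7.7 + 0.215q) = 102.2 → q' = 83.9752.
Δq = 210.9317 − 83.9752 = 126.9565; the wedge equals the tax, 102.2.
The triangle = ½ × 126.9565 × 102.2 = €6487.48 thousand.

€6487.48 thousand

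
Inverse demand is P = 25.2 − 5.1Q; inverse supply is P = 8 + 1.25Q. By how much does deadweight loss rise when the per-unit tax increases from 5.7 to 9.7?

4.85

Competitive equilibrium: 25.2 − 5.1Q = 8 + 1.25Q → Q* = 2.7087, P* = 11.3858.
For a per-unit tax t: ΔQ = t/6.35, so DWL = ½·t·(t/6.35) = t²/12.7.
At t = 5.7: DWL = 2.558. At t = 9.7: DWL = 7.409.
Increase = 7.409 − 2.558 = 4.85.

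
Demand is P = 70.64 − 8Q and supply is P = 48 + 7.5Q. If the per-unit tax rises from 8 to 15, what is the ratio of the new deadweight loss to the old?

Competitive equilibrium: 70.64 − 8Q = 48 + 7.5Q → Q* = 1.4606, P* = 58.9548.
For a per-unit tax t: ΔQ = t/15.5, so DWL = ½·t·(t/15.5) = t²/31.
At t = 8: DWL = 2.065. At t = 15: DWL = 7.258.
Ratio = (15/8)² = 3.516.

3.516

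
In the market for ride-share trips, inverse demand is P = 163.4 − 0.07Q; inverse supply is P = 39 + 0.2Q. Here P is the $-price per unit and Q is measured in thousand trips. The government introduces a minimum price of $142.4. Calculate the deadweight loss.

Competitive equilibrium: 163.4 − 0.07Q = 39 + 0.2Q → Q* = 460.7407, P* = 131.1481.
At the floor P = 142.4, quantity demanded = (163.4 − 142.4)/0.07 = 300.
Sellers' marginal cost at Q' = 300: 39 + 0.2·300 = 99.
ΔQ = 460.7407 − 300 = 160.7407; wedge = 142.4 − 99 = 43.4.
The triangle = ½ × 160.7407 × 43.4 = $3488.07 thousand.

$3488.07 thousand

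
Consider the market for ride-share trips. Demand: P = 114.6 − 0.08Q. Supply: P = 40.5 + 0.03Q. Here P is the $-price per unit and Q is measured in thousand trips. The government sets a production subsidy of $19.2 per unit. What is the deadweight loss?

$1675.64 thousand

Competitive equilibrium: 114.6 − 0.08Q = 40.5 + 0.03Q → Q* = 673.6364, P* = 60.7091.
The subsidy lowers effective supply by 19.2: P = 21.3 + 0.03Q.
New quantity: 114.6 − 0.08Q = 21.3 + 0.03Q → Q' = 848.1818.
Overproduction ΔQ = 848.1818 − 673.6364 = 174.5454; wedge = subsidy = 19.2.
Deadweight loss = ½ × 174.5454 × 19.2 = $1675.64 thousand.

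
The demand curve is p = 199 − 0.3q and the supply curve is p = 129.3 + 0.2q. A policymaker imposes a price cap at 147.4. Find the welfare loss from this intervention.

597.80

Competitive equilibrium: 199 − 0.3q = 129.3 + 0.2q → q* = 139.4, p* = 157.18.
At the ceiling p = 147.4, quantity supplied = (147.4 − 129.3)/0.2 = 90.5.
Willingness to pay at q' = 90.5: 199 − 0.3·90.5 = 171.85.
Δq = 139.4 − 90.5 = 48.9; wedge = 171.85 − 147.4 = 24.45.
Deadweight loss = ½ × 48.9 × 24.45 = 597.80.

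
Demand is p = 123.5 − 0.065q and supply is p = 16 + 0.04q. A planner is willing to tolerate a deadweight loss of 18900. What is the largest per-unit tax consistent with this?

Competitive equilibrium: 123.5 − 0.065q = 16 + 0.04q → q* = 1023.8095, p* = 56.9524.
A tax t gives Δq = t/0.105 and wedge t, so DWL = t²/0.21.
t²/0.21 = 18900 → t² = 3969 → t = 63.

63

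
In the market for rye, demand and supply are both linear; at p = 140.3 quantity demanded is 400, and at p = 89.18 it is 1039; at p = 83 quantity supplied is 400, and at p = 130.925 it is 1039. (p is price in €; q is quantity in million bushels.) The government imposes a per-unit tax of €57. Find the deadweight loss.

Demand slope = (89.18 − 140.3)/(1039 − 400) = −0.08, so p = 172.3 − 0.08q.
Supply slope = (130.925 − 83)/(1039 − 400) = 0.075, so p = 53 + 0.075q.
Competitive equilibrium: 172.3 − 0.08q = 53 + 0.075q → q* = 769.67742, p* = 110.72581.
With the tax, the buyer price exceeds the seller price by 57: (172.3 − 0.08q) − (53 + 0.075q) = 57 → q' = 401.93548.
Δq = 769.67742 − 401.93548 = 367.74194; the wedge equals the tax, 57.
Deadweight loss = ½ × 367.74194 × 57 = €10480.65 million.

€10480.65 million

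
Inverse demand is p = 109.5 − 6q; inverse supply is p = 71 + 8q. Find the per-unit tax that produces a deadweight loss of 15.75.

21

Competitive equilibrium: 109.5 − 6q = 71 + 8q → q* = 2.75, p* = 93.
A tax t gives Δq = t/14 and wedge t, so DWL = t²/28.
t²/28 = 15.75 → t² = 441 → t = 21.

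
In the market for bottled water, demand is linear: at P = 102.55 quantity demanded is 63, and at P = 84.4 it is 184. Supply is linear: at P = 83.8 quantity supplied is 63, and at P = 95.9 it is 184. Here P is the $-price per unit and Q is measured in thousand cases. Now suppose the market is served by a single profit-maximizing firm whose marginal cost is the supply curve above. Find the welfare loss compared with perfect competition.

$334.76 thousand

Demand slope = (84.4 − 102.55)/(184 − 63) = −0.15, so P = 112 − 0.15Q.
Supply slope = (95.9 − 83.8)/(184 − 63) = 0.1, so P = 77.5 + 0.1Q.
Competitive equilibrium: 112 − 0.15Q = 77.5 + 0.1Q → Q* = 138, P* = 91.3.
Marginal revenue: MR = 112 − 0.3Q. Set MR = MC: 112 − 0.3Q = 77.5 + 0.1Q → Q_m = 86.25.
Price P_m = 112 − 0.15·86.25 = 99.0625; MC(Q_m) = 77.5 + 0.1·86.25 = 86.125.
Competitive Q* = 138, so ΔQ = 51.75; wedge = 99.0625 − 86.125 = 12.9375.
Welfare loss = ½ × 51.75 × 12.9375 = $334.76 thousand.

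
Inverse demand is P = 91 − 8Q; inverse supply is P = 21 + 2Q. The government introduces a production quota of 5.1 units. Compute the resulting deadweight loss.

18.05

Competitive equilibrium: 91 − 8Q = 21 + 2Q → Q* = 7, P* = 35.
At Q = 5.1: demand price = 91 − 8·5.1 = 50.2; supply price = 21 + 2·5.1 = 31.2.
ΔQ = 7 − 5.1 = 1.9; wedge = 50.2 − 31.2 = 19.
Welfare loss = ½ × 1.9 × 19 = 18.05.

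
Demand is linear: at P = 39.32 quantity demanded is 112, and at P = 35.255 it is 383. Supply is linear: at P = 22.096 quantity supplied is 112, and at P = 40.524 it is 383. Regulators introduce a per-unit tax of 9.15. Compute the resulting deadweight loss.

Demand slope = (35.255 − 39.32)/(383 − 112) = −0.015, so P = 41 − 0.015Q.
Supply slope = (40.524 − 22.096)/(383 − 112) = 0.068, so P = 14.48 + 0.068Q.
Competitive equilibrium: 41 − 0.015Q = 14.48 + 0.068Q → Q* = 319.5181, P* = 36.2072.
With the tax, the buyer price exceeds the seller price by 9.15: (41 − 0.015Q) − (14.48 + 0.068Q) = 9.15 → Q' = 209.2771.
ΔQ = 319.5181 − 209.2771 = 110.241; the wedge equals the tax, 9.15.
DWL = ½ × 110.241 × 9.15 = 504.35.

504.35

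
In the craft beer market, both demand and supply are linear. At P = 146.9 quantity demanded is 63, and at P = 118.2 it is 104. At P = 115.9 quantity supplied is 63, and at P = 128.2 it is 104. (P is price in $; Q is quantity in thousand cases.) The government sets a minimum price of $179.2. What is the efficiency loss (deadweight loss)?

Demand slope = (118.2 − 146.9)/(104 − 63) = −0.7, so P = 191 − 0.7Q.
Supply slope = (128.2 − 115.9)/(104 − 63) = 0.3, so P = 97 + 0.3Q.
Competitive equilibrium: 191 − 0.7Q = 97 + 0.3Q → Q* = 94, P* = 125.2.
At the floor P = 179.2, quantity demanded = (191 − 179.2)/0.7 = 16.8571.
Sellers' marginal cost at Q' = 16.8571: 97 + 0.3·16.8571 = 102.0571.
ΔQ = 94 − 16.8571 = 77.1429; wedge = 179.2 − 102.0571 = 77.1429.
The triangle = ½ × 77.1429 × 77.1429 = $2975.51 thousand.

$2975.51 thousand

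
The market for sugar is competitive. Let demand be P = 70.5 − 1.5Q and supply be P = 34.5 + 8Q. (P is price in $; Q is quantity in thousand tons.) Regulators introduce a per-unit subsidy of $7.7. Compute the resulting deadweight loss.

Competitive equilibrium: 70.5 − 1.5Q = 34.5 + 8Q → Q* = 3.7895, P* = 64.8158.
The subsidy lowers effective supply by 7.7: P = 26.8 + 8Q.
New quantity: 70.5 − 1.5Q = 26.8 + 8Q → Q' = 4.6.
Overproduction ΔQ = 4.6 − 3.7895 = 0.8105; wedge = subsidy = 7.7.
DWL = ½ × 0.8105 × 7.7 = $3.12 thousand.

$3.12 thousand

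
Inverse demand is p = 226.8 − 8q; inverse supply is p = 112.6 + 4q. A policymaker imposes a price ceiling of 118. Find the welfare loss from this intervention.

Competitive equilibrium: 226.8 − 8q = 112.6 + 4q → q* = 9.5167, p* = 150.6667.
At the ceiling p = 118, quantity supplied = (118 − 112.6)/4 = 1.35.
Willingness to pay at q' = 1.35: 226.8 − 8·1.35 = 216.
Δq = 9.5167 − 1.35 = 8.1667; wedge = 216 − 118 = 98.
The triangle = ½ × 8.1667 × 98 = 400.17.

400.17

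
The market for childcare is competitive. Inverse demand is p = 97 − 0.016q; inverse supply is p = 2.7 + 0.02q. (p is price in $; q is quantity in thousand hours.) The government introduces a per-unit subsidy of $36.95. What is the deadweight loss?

Competitive equilibrium: 97 − 0.016q = 2.7 + 0.02q → q* = 2619.4444, p* = 55.0889.
The subsidy lowers effective supply by 36.95: p = 0.02q − 34.25.
New quantity: 97 − 0.016q = 0.02q − 34.25 → q' = 3645.8333.
Overproduction Δq = 3645.8333 − 2619.4444 = 1026.3889; wedge = subsidy = 36.95.
Welfare loss = ½ × 1026.3889 × 36.95 = $18962.53 thousand.

$18962.53 thousand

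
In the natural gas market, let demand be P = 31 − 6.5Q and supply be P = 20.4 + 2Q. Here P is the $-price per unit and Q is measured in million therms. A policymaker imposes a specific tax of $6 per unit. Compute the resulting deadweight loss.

Competitive equilibrium: 31 − 6.5Q = 20.4 + 2Q → Q* = 1.2471, P* = 22.8941.
With the tax, the buyer price exceeds the seller price by 6: (31 − 6.5Q) − (20.4 + 2Q) = 6 → Q' = 0.5412.
ΔQ = 1.2471 − 0.5412 = 0.7059; the wedge equals the tax, 6.
Welfare loss = ½ × 0.7059 × 6 = $2.12 million.

$2.12 million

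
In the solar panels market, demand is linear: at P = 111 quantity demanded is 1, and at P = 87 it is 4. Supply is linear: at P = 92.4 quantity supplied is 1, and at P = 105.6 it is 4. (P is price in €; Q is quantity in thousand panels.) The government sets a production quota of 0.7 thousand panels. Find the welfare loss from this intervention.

€20.088 thousand

Demand slope = (87 − 111)/(4 − 1) = −8, so P = 119 − 8Q.
Supply slope = (105.6 − 92.4)/(4 − 1) = 4.4, so P = 88 + 4.4Q.
Competitive equilibrium: 119 − 8Q = 88 + 4.4Q → Q* = 2.5, P* = 99.
At Q = 0.7: demand price = 119 − 8·0.7 = 113.4; supply price = 88 + 4.4·0.7 = 91.08.
ΔQ = 2.5 − 0.7 = 1.8; wedge = 113.4 − 91.08 = 22.32.
Deadweight loss = ½ × 1.8 × 22.32 = €20.088 thousand.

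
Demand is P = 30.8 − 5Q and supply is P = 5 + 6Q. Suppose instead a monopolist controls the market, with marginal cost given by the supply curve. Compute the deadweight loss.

2.95

Competitive equilibrium: 30.8 − 5Q = 5 + 6Q → Q* = 2.3455, P* = 19.0727.
Marginal revenue: MR = 30.8 − 10Q. Set MR = MC: 30.8 − 10Q = 5 + 6Q → Q_m = 1.6125.
Price P_m = 30.8 − 5·1.6125 = 22.7375; MC(Q_m) = 5 + 6·1.6125 = 14.675.
Competitive Q* = 2.3455, so ΔQ = 0.733; wedge = 22.7375 − 14.675 = 8.0625.
Deadweight loss = ½ × 0.733 × 8.0625 = 2.95.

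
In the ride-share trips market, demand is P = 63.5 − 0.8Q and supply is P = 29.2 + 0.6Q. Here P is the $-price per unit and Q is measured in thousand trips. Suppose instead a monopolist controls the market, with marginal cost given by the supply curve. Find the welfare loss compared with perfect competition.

$55.56 thousand

Competitive equilibrium: 63.5 − 0.8Q = 29.2 + 0.6Q → Q* = 24.5, P* = 43.9.
Marginal revenue: MR = 63.5 − 1.6Q. Set MR = MC: 63.5 − 1.6Q = 29.2 + 0.6Q → Q_m = 15.5909.
Price P_m = 63.5 − 0.8·15.5909 = 51.0273; MC(Q_m) = 29.2 + 0.6·15.5909 = 38.5545.
Competitive Q* = 24.5, so ΔQ = 8.9091; wedge = 51.0273 − 38.5545 = 12.4728.
The triangle = ½ × 8.9091 × 12.4728 = $55.56 thousand.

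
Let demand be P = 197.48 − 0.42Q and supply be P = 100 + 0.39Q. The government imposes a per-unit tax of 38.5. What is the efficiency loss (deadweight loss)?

Competitive equilibrium: 197.48 − 0.42Q = 100 + 0.39Q → Q* = 120.3457, P* = 146.9348.
With the tax, the buyer price exceeds the seller price by 38.5: (197.48 − 0.42Q) − (100 + 0.39Q) = 38.5 → Q' = 72.8148.
ΔQ = 120.3457 − 72.8148 = 47.5309; the wedge equals the tax, 38.5.
The triangle = ½ × 47.5309 × 38.5 = 914.97.

914.97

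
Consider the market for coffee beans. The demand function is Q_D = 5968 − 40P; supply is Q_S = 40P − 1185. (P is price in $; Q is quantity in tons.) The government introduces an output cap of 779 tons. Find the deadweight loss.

$65003.91

In inverse form: demand P = 149.2 − 0.025Q, supply P = 29.625 + 0.025Q.
Competitive equilibrium: 149.2 − 0.025Q = 29.625 + 0.025Q → Q* = 2391.5, P* = 89.4125.
At Q = 779: demand price = 149.2 − 0.025·779 = 129.725; supply price = 29.625 + 0.025·779 = 49.1.
ΔQ = 2391.5 − 779 = 1612.5; wedge = 129.725 − 49.1 = 80.625.
DWL = ½ × 1612.5 × 80.625 = $65003.91.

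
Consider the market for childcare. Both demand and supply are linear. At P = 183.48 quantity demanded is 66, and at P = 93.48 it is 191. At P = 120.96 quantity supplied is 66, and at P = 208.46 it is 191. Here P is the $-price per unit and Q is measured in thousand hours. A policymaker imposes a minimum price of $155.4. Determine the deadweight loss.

Demand slope = (93.48 − 183.48)/(191 − 66) = −0.72, so P = 231 − 0.72Q.
Supply slope = (208.46 − 120.96)/(191 − 66) = 0.7, so P = 74.76 + 0.7Q.
Competitive equilibrium: 231 − 0.72Q = 74.76 + 0.7Q → Q* = 110.0282, P* = 151.7797.
At the floor P = 155.4, quantity demanded = (231 − 155.4)/0.72 = 105.
Sellers' marginal cost at Q' = 105: 74.76 + 0.7·105 = 148.26.
ΔQ = 110.0282 − 105 = 5.0282; wedge = 155.4 − 148.26 = 7.14.
Deadweight loss = ½ × 5.0282 × 7.14 = $17.95 thousand.

$17.95 thousand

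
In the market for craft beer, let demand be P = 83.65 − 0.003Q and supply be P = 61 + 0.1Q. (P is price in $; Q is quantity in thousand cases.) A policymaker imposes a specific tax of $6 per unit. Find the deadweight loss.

$174.76 thousand

Competitive equilibrium: 83.65 − 0.003Q = 61 + 0.1Q → Q* = 219.9029, P* = 82.9903.
With the tax, the buyer price exceeds the seller price by 6: (83.65 − 0.003Q) − (61 + 0.1Q) = 6 → Q' = 161.6505.
ΔQ = 219.9029 − 161.6505 = 58.2524; the wedge equals the tax, 6.
The triangle = ½ × 58.2524 × 6 = $174.76 thousand.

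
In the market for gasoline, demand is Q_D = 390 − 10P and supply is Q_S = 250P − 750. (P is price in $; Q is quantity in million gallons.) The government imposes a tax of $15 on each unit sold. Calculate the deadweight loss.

$1081.73 million

In inverse form: demand P = 39 − 0.1Q, supply P = 3 + 0.004Q.
Competitive equilibrium: 39 − 0.1Q = 3 + 0.004Q → Q* = 346.1538, P* = 4.3846.
With the tax, the buyer price exceeds the seller price by 15: (39 − 0.1Q) − (3 + 0.004Q) = 15 → Q' = 201.9231.
ΔQ = 346.1538 − 201.9231 = 144.2307; the wedge equals the tax, 15.
The triangle = ½ × 144.2307 × 15 = $1081.73 million.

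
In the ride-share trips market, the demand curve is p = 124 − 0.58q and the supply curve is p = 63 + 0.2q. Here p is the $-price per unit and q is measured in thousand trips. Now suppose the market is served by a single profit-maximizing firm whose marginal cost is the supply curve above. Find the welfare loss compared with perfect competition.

$433.82 thousand

Competitive equilibrium: 124 − 0.58q = 63 + 0.2q → q* = 78.2051, p* = 78.641.
Marginal revenue: MR = 124 − 1.16q. Set MR = MC: 124 − 1.16q = 63 + 0.2q → q_m = 44.8529.
Price p_m = 124 − 0.58·44.8529 = 97.9853; MC(q_m) = 63 + 0.2·44.8529 = 71.9706.
Competitive q* = 78.2051, so Δq = 33.3522; wedge = 97.9853 − 71.9706 = 26.0147.
DWL = ½ × 33.3522 × 26.0147 = $433.82 thousand.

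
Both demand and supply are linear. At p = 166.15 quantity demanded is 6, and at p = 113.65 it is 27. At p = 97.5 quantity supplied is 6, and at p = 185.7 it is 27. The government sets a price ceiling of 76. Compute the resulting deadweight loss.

Demand slope = (113.65 − 166.15)/(27 − 6) = −2.5, so p = 181.15 − 2.5q.
Supply slope = (185.7 − 97.5)/(27 − 6) = 4.2, so p = 72.3 + 4.2q.
Competitive equilibrium: 181.15 − 2.5q = 72.3 + 4.2q → q* = 16.2463, p* = 140.5343.
At the ceiling p = 76, quantity supplied = (76 − 72.3)/4.2 = 0.881.
Willingness to pay at q' = 0.881: 181.15 − 2.5·0.881 = 178.9475.
Δq = 16.2463 − 0.881 = 15.3653; wedge = 178.9475 − 76 = 102.9475.
Welfare loss = ½ × 15.3653 × 102.9475 = 790.91.

790.91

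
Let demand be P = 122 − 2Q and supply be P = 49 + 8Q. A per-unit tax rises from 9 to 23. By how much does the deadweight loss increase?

22.40

Competitive equilibrium: 122 − 2Q = 49 + 8Q → Q* = 7.3, P* = 107.4.
For a per-unit tax t: ΔQ = t/10, so DWL = ½·t·(t/10) = t²/20.
At t = 9: DWL = 4.05. At t = 23: DWL = 26.45.
Increase = 26.45 − 4.05 = 22.40.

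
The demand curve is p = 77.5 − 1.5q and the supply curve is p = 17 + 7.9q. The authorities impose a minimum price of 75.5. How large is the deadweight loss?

Competitive equilibrium: 77.5 − 1.5q = 17 + 7.9q → q* = 6.43617, p* = 67.84574.
At the floor p = 75.5, quantity demanded = (77.5 − 75.5)/1.5 = 1.33333.
Sellers' marginal cost at q' = 1.33333: 17 + 7.9·1.33333 = 27.53331.
Δq = 6.43617 − 1.33333 = 5.10284; wedge = 75.5 − 27.53331 = 47.96669.
Deadweight loss = ½ × 5.10284 × 47.96669 = 122.38.

122.38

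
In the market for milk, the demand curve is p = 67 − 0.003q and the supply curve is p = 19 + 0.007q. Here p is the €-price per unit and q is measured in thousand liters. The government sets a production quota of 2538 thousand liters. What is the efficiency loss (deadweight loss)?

€25583.22 thousand

Competitive equilibrium: 67 − 0.003q = 19 + 0.007q → q* = 4800, p* = 52.6.
At q = 2538: demand price = 67 − 0.003·2538 = 59.386; supply price = 19 + 0.007·2538 = 36.766.
Δq = 4800 − 2538 = 2262; wedge = 59.386 − 36.766 = 22.62.
DWL = ½ × 2262 × 22.62 = €25583.22 thousand.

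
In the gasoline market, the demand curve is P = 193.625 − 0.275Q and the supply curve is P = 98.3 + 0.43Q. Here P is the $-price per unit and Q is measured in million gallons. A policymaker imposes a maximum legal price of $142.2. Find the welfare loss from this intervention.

Competitive equilibrium: 193.625 − 0.275Q = 98.3 + 0.43Q → Q* = 135.2128, P* = 156.4415.
At the ceiling P = 142.2, quantity supplied = (142.2 − 98.3)/0.43 = 102.093.
Willingness to pay at Q' = 102.093: 193.625 − 0.275·102.093 = 165.5494.
ΔQ = 135.2128 − 102.093 = 33.1198; wedge = 165.5494 − 142.2 = 23.3494.
DWL = ½ × 33.1198 × 23.3494 = $386.66 million.

$386.66 million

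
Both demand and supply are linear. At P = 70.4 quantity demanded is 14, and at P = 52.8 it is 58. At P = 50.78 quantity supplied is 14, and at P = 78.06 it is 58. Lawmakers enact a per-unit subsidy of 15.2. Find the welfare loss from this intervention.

113.25

Demand slope = (52.8 − 70.4)/(58 − 14) = −0.4, so P = 76 − 0.4Q.
Supply slope = (78.06 − 50.78)/(58 − 14) = 0.62, so P = 42.1 + 0.62Q.
Competitive equilibrium: 76 − 0.4Q = 42.1 + 0.62Q → Q* = 33.23529, P* = 62.70588.
The subsidy lowers effective supply by 15.2: P = 26.9 + 0.62Q.
New quantity: 76 − 0.4Q = 26.9 + 0.62Q → Q' = 48.13725.
Overproduction ΔQ = 48.13725 − 33.23529 = 14.90196; wedge = subsidy = 15.2.
Welfare loss = ½ × 14.90196 × 15.2 = 113.25.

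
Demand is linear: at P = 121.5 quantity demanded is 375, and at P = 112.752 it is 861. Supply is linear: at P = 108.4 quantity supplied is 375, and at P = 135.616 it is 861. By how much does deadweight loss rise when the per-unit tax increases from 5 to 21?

2810.81

Demand slope = (112.752 − 121.5)/(861 − 375) = −0.018, so P = 128.25 − 0.018Q.
Supply slope = (135.616 − 108.4)/(861 − 375) = 0.056, so P = 87.4 + 0.056Q.
Competitive equilibrium: 128.25 − 0.018Q = 87.4 + 0.056Q → Q* = 552.027, P* = 118.3135.
For a per-unit tax t: ΔQ = t/0.074, so DWL = ½·t·(t/0.074) = t²/0.148.
At t = 5: DWL = 168.919. At t = 21: DWL = 2979.73.
Increase = 2979.73 − 168.919 = 2810.81.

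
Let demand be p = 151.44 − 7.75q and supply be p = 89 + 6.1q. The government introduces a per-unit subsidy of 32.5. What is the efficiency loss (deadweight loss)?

38.13

Competitive equilibrium: 151.44 − 7.75q = 89 + 6.1q → q* = 4.5083, p* = 116.5006.
The subsidy lowers effective supply by 32.5: p = 56.5 + 6.1q.
New quantity: 151.44 − 7.75q = 56.5 + 6.1q → q' = 6.8549.
Overproduction Δq = 6.8549 − 4.5083 = 2.3466; wedge = subsidy = 32.5.
Deadweight loss = ½ × 2.3466 × 32.5 = 38.13.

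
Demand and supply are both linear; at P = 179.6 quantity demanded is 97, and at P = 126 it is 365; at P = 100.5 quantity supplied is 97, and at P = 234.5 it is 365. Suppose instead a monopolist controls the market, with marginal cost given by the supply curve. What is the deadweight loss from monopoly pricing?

762.22

Demand slope = (126 − 179.6)/(365 − 97) = −0.2, so P = 199 − 0.2Q.
Supply slope = (234.5 − 100.5)/(365 − 97) = 0.5, so P = 52 + 0.5Q.
Competitive equilibrium: 199 − 0.2Q = 52 + 0.5Q → Q* = 210, P* = 157.
Marginal revenue: MR = 199 − 0.4Q. Set MR = MC: 199 − 0.4Q = 52 + 0.5Q → Q_m = 163.3333.
Price P_m = 199 − 0.2·163.3333 = 166.3333; MC(Q_m) = 52 + 0.5·163.3333 = 133.6667.
Competitive Q* = 210, so ΔQ = 46.6667; wedge = 166.3333 − 133.6667 = 32.6666.
DWL = ½ × 46.6667 × 32.6666 = 762.22.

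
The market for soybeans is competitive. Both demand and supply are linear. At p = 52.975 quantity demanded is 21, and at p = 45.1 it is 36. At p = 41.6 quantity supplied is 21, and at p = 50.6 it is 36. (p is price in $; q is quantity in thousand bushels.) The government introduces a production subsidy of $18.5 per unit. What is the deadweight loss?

Demand slope = (45.1 − 52.975)/(36 − 21) = −0.525, so p = 64 − 0.525q.
Supply slope = (50.6 − 41.6)/(36 − 21) = 0.6, so p = 29 + 0.6q.
Competitive equilibrium: 64 − 0.525q = 29 + 0.6q → q* = 31.1111, p* = 47.6667.
The subsidy lowers effective supply by 18.5: p = 10.5 + 0.6q.
New quantity: 64 − 0.525q = 10.5 + 0.6q → q' = 47.5556.
Overproduction Δq = 47.5556 − 31.1111 = 16.4445; wedge = subsidy = 18.5.
The triangle = ½ × 16.4445 × 18.5 = $152.11 thousand.

$152.11 thousand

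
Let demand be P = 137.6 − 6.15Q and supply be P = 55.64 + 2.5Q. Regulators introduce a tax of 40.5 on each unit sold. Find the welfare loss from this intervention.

Competitive equilibrium: 137.6 − 6.15Q = 55.64 + 2.5Q → Q* = 9.4751, P* = 79.3279.
With the tax, the buyer price exceeds the seller price by 40.5: (137.6 − 6.15Q) − (55.64 + 2.5Q) = 40.5 → Q' = 4.7931.
ΔQ = 9.4751 − 4.7931 = 4.682; the wedge equals the tax, 40.5.
Deadweight loss = ½ × 4.682 × 40.5 = 94.81.

94.81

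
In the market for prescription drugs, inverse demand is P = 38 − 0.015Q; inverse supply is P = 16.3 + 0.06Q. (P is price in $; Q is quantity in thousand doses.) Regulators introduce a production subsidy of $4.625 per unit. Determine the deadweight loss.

Competitive equilibrium: 38 − 0.015Q = 16.3 + 0.06Q → Q* = 289.3333, P* = 33.66.
The subsidy lowers effective supply by 4.625: P = 11.675 + 0.06Q.
New quantity: 38 − 0.015Q = 11.675 + 0.06Q → Q' = 351.
Overproduction ΔQ = 351 − 289.3333 = 61.6667; wedge = subsidy = 4.625.
DWL = ½ × 61.6667 × 4.625 = $142.60 thousand.

$142.60 thousand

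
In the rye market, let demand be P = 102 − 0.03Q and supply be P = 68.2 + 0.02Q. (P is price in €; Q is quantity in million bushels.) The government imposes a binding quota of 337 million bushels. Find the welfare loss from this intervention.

Competitive equilibrium: 102 − 0.03Q = 68.2 + 0.02Q → Q* = 676, P* = 81.72.
At Q = 337: demand price = 102 − 0.03·337 = 91.89; supply price = 68.2 + 0.02·337 = 74.94.
ΔQ = 676 − 337 = 339; wedge = 91.89 − 74.94 = 16.95.
DWL = ½ × 339 × 16.95 = €2873.025 million.

€2873.025 million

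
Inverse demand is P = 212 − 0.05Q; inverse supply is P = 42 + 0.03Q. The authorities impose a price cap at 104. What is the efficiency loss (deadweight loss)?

Competitive equilibrium: 212 − 0.05Q = 42 + 0.03Q → Q* = 2125, P* = 105.75.
At the ceiling P = 104, quantity supplied = (104 − 42)/0.03 = 2066.6667.
Willingness to pay at Q' = 2066.6667: 212 − 0.05·2066.6667 = 108.6667.
ΔQ = 2125 − 2066.6667 = 58.3333; wedge = 108.6667 − 104 = 4.6667.
Deadweight loss = ½ × 58.3333 × 4.6667 = 136.11.

136.11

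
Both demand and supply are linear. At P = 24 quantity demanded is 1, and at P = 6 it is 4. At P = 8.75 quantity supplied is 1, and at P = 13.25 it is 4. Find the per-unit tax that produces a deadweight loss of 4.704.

8.4

Demand slope = (6 − 24)/(4 − 1) = −6, so P = 30 − 6Q.
Supply slope = (13.25 − 8.75)/(4 − 1) = 1.5, so P = 7.25 + 1.5Q.
Competitive equilibrium: 30 − 6Q = 7.25 + 1.5Q → Q* = 3.0333, P* = 11.8.
A tax t gives ΔQ = t/7.5 and wedge t, so DWL = t²/15.
t²/15 = 4.704 → t² = 70.56 → t = 8.4.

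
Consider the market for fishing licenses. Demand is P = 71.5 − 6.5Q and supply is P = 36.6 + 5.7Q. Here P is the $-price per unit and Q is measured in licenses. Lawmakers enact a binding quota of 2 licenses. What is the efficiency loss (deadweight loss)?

$4.52

Competitive equilibrium: 71.5 − 6.5Q = 36.6 + 5.7Q → Q* = 2.8607, P* = 52.9057.
At Q = 2: demand price = 71.5 − 6.5·2 = 58.5; supply price = 36.6 + 5.7·2 = 48.
ΔQ = 2.8607 − 2 = 0.8607; wedge = 58.5 − 48 = 10.5.
The triangle = ½ × 0.8607 × 10.5 = $4.52.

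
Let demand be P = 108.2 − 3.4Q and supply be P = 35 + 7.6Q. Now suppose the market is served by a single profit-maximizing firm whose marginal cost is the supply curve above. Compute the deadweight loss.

Competitive equilibrium: 108.2 − 3.4Q = 35 + 7.6Q → Q* = 6.6545, P* = 85.5745.
Marginal revenue: MR = 108.2 − 6.8Q. Set MR = MC: 108.2 − 6.8Q = 35 + 7.6Q → Q_m = 5.0833.
Price P_m = 108.2 − 3.4·5.0833 = 90.9168; MC(Q_m) = 35 + 7.6·5.0833 = 73.6331.
Competitive Q* = 6.6545, so ΔQ = 1.5712; wedge = 90.9168 − 73.6331 = 17.2837.
Deadweight loss = ½ × 1.5712 × 17.2837 = 13.58.

13.58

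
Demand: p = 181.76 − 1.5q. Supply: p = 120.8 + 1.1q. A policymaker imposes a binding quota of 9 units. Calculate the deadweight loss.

271.30

Competitive equilibrium: 181.76 − 1.5q = 120.8 + 1.1q → q* = 23.4462, p* = 146.5908.
At q = 9: demand price = 181.76 − 1.5·9 = 168.26; supply price = 120.8 + 1.1·9 = 130.7.
Δq = 23.4462 − 9 = 14.4462; wedge = 168.26 − 130.7 = 37.56.
Deadweight loss = ½ × 14.4462 × 37.56 = 271.30.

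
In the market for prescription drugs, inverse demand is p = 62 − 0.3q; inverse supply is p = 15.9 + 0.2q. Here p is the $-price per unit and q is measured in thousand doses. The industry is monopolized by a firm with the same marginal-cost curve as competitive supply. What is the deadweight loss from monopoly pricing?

$298.86 thousand

Competitive equilibrium: 62 − 0.3q = 15.9 + 0.2q → q* = 92.2, p* = 34.34.
Marginal revenue: MR = 62 − 0.6q. Set MR = MC: 62 − 0.6q = 15.9 + 0.2q → q_m = 57.625.
Price p_m = 62 − 0.3·57.625 = 44.7125; MC(q_m) = 15.9 + 0.2·57.625 = 27.425.
Competitive q* = 92.2, so Δq = 34.575; wedge = 44.7125 − 27.425 = 17.2875.
The triangle = ½ × 34.575 × 17.2875 = $298.86 thousand.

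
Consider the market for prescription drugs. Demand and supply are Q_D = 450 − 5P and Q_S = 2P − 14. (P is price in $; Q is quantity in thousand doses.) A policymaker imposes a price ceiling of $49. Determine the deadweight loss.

In inverse form: demand P = 90 − 0.2Q, supply P = 7 + 0.5Q.
Competitive equilibrium: 90 − 0.2Q = 7 + 0.5Q → Q* = 118.5714, P* = 66.2857.
At the ceiling P = 49, quantity supplied = (49 − 7)/0.5 = 84.
Willingness to pay at Q' = 84: 90 − 0.2·84 = 73.2.
ΔQ = 118.5714 − 84 = 34.5714; wedge = 73.2 − 49 = 24.2.
Welfare loss = ½ × 34.5714 × 24.2 = $418.31 thousand.

$418.31 thousand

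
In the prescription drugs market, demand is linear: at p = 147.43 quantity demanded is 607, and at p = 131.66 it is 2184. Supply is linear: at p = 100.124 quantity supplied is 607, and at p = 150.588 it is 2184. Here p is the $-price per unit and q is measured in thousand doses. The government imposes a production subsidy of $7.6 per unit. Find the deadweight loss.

Demand slope = (131.66 − 147.43)/(2184 − 607) = −0.01, so p = 153.5 − 0.01q.
Supply slope = (150.588 − 100.124)/(2184 − 607) = 0.032, so p = 80.7 + 0.032q.
Competitive equilibrium: 153.5 − 0.01q = 80.7 + 0.032q → q* = 1733.3333, p* = 136.1667.
The subsidy lowers effective supply by 7.6: p = 73.1 + 0.032q.
New quantity: 153.5 − 0.01q = 73.1 + 0.032q → q' = 1914.2857.
Overproduction Δq = 1914.2857 − 1733.3333 = 180.9524; wedge = subsidy = 7.6.
Welfare loss = ½ × 180.9524 × 7.6 = $687.62 thousand.

$687.62 thousand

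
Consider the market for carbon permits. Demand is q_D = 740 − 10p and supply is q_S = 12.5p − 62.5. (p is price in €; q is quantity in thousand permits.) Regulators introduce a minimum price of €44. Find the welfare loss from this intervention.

In inverse form: demand p = 74 − 0.1q, supply p = 5 + 0.08q.
Competitive equilibrium: 74 − 0.1q = 5 + 0.08q → q* = 383.3333, p* = 35.6667.
At the floor p = 44, quantity demanded = (74 − 44)/0.1 = 300.
Sellers' marginal cost at q' = 300: 5 + 0.08·300 = 29.
Δq = 383.3333 − 300 = 83.3333; wedge = 44 − 29 = 15.
The triangle = ½ × 83.3333 × 15 = €625 thousand.

€625 thousand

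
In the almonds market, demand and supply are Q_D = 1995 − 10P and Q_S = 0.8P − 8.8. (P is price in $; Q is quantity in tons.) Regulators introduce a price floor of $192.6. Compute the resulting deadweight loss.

In inverse form: demand P = 199.5 − 0.1Q, supply P = 11 + 1.25Q.
Competitive equilibrium: 199.5 − 0.1Q = 11 + 1.25Q → Q* = 139.6296, P* = 185.537.
At the floor P = 192.6, quantity demanded = (199.5 − 192.6)/0.1 = 69.
Sellers' marginal cost at Q' = 69: 11 + 1.25·69 = 97.25.
ΔQ = 139.6296 − 69 = 70.6296; wedge = 192.6 − 97.25 = 95.35.
Welfare loss = ½ × 70.6296 × 95.35 = $3367.27.

$3367.27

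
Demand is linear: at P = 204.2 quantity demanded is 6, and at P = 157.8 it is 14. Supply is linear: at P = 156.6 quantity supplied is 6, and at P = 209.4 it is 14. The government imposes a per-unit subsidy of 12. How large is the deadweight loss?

5.81

Demand slope = (157.8 − 204.2)/(14 − 6) = −5.8, so P = 239 − 5.8Q.
Supply slope = (209.4 − 156.6)/(14 − 6) = 6.6, so P = 117 + 6.6Q.
Competitive equilibrium: 239 − 5.8Q = 117 + 6.6Q → Q* = 9.8387, P* = 181.9355.
The subsidy lowers effective supply by 12: P = 105 + 6.6Q.
New quantity: 239 − 5.8Q = 105 + 6.6Q → Q' = 10.8065.
Overproduction ΔQ = 10.8065 − 9.8387 = 0.9678; wedge = subsidy = 12.
DWL = ½ × 0.9678 × 12 = 5.81.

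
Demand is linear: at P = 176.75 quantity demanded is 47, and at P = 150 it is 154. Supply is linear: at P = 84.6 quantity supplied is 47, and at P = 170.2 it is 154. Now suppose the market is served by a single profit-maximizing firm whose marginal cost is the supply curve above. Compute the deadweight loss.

Demand slope = (150 − 176.75)/(154 − 47) = −0.25, so P = 188.5 − 0.25Q.
Supply slope = (170.2 − 84.6)/(154 − 47) = 0.8, so P = 47 + 0.8Q.
Competitive equilibrium: 188.5 − 0.25Q = 47 + 0.8Q → Q* = 134.7619, P* = 154.8095.
Marginal revenue: MR = 188.5 − 0.5Q. Set MR = MC: 188.5 − 0.5Q = 47 + 0.8Q → Q_m = 108.8462.
Price P_m = 188.5 − 0.25·108.8462 = 161.2885; MC(Q_m) = 47 + 0.8·108.8462 = 134.077.
Competitive Q* = 134.7619, so ΔQ = 25.9157; wedge = 161.2885 − 134.077 = 27.2115.
Welfare loss = ½ × 25.9157 × 27.2115 = 352.60.

352.60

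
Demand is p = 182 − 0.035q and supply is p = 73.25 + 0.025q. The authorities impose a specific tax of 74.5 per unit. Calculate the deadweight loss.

Competitive equilibrium: 182 − 0.035q = 73.25 + 0.025q → q* = 1812.5, p* = 118.5625.
With the tax, the buyer price exceeds the seller price by 74.5: (182 − 0.035q) − (73.25 + 0.025q) = 74.5 → q' = 570.8333.
Δq = 1812.5 − 570.8333 = 1241.6667; the wedge equals the tax, 74.5.
DWL = ½ × 1241.6667 × 74.5 = 46252.08.

46252.08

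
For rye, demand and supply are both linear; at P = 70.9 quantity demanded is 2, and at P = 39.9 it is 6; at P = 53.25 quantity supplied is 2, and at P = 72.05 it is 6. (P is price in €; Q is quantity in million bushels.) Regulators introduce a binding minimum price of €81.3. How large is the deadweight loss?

€47.41 million

Demand slope = (39.9 − 70.9)/(6 − 2) = −7.75, so P = 86.4 − 7.75Q.
Supply slope = (72.05 − 53.25)/(6 − 2) = 4.7, so P = 43.85 + 4.7Q.
Competitive equilibrium: 86.4 − 7.75Q = 43.85 + 4.7Q → Q* = 3.4177, P* = 59.9131.
At the floor P = 81.3, quantity demanded = (86.4 − 81.3)/7.75 = 0.6581.
Sellers' marginal cost at Q' = 0.6581: 43.85 + 4.7·0.6581 = 46.9431.
ΔQ = 3.4177 − 0.6581 = 2.7596; wedge = 81.3 − 46.9431 = 34.3569.
The triangle = ½ × 2.7596 × 34.3569 = €47.41 million.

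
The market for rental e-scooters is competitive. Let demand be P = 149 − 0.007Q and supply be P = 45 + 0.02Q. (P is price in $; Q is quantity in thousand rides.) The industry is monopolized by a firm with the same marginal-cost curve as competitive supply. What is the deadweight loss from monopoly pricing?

$8490.07 thousand

Competitive equilibrium: 149 − 0.007Q = 45 + 0.02Q → Q* = 3851.85185, P* = 122.03704.
Marginal revenue: MR = 149 − 0.014Q. Set MR = MC: 149 − 0.014Q = 45 + 0.02Q → Q_m = 3058.82353.
Price P_m = 149 − 0.007·3058.82353 = 127.58824; MC(Q_m) = 45 + 0.02·3058.82353 = 106.17647.
Competitive Q* = 3851.85185, so ΔQ = 793.02832; wedge = 127.58824 − 106.17647 = 21.41177.
The triangle = ½ × 793.02832 × 21.41177 = $8490.07 thousand.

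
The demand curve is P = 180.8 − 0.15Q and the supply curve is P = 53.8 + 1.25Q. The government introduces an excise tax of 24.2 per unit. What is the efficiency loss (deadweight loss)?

209.16

Competitive equilibrium: 180.8 − 0.15Q = 53.8 + 1.25Q → Q* = 90.7143, P* = 167.1929.
With the tax, the buyer price exceeds the seller price by 24.2: (180.8 − 0.15Q) − (53.8 + 1.25Q) = 24.2 → Q' = 73.4286.
ΔQ = 90.7143 − 73.4286 = 17.2857; the wedge equals the tax, 24.2.
Welfare loss = ½ × 17.2857 × 24.2 = 209.16.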